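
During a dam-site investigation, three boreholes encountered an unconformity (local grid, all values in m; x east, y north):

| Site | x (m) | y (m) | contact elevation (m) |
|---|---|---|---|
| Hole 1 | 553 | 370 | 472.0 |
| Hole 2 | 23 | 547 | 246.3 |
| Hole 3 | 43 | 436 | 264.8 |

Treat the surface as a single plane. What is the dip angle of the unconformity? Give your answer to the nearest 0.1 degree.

Two edge vectors: Hole 1→Hole 2 = (-530, 177, -225.7), Hole 1→Hole 3 = (-510, 66, -207.2).
Normal n = (Hole 1→Hole 2) × (Hole 1→Hole 3) = (-21778.2, 5291, 55290).
So ∂z/∂x = −n_x/n_z = 0.39389 and ∂z/∂y = −n_y/n_z = −0.09570.
Gradient magnitude |∇z| = √(a² + b²) = √(0.15515 + 0.00916) = 0.40535.
True dip = arctan(0.40535) = 22.1°, dipping toward WNW (azimuth ≈ 284°).

22.1°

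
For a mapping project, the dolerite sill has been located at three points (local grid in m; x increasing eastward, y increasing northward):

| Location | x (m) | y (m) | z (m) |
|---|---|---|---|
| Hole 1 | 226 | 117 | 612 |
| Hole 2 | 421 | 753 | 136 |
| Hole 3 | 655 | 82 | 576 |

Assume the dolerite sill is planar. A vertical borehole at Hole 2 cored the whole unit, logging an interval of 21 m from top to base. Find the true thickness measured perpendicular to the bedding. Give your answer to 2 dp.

Let the plane be z = a·x + b·y + c.
Hole 2−Hole 1: 195a + 636b = −476;  Hole 3−Hole 1: 429a − 35b = −36.
Solving gives a = −0.14144, b = −0.70506.
|∇z| = √(a²+b²) = 0.71911, so dip δ = arctan(0.71911) = 35.72°.
True thickness = vertical thickness × cos δ = 21 × cos 35.72° = 17.05 m.

17.05 m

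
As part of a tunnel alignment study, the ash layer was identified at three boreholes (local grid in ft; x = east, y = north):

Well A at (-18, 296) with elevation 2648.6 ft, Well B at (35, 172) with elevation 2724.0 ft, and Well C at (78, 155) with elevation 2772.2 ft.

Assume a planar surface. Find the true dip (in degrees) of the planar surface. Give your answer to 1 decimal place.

47.0°

Two edge vectors: Well A→Well B = (53, -124, 75.4), Well A→Well C = (96, -141, 123.6).
Normal n = (Well A→Well B) × (Well A→Well C) = (-4695, 687.6, 4431).
So ∂z/∂x = −n_x/n_z = 1.05958 and ∂z/∂y = −n_y/n_z = −0.15518.
Gradient magnitude |∇z| = √(a² + b²) = √(1.12271 + 0.02408) = 1.07088.
True dip = arctan(1.07088) = 47.0°, dipping toward W (azimuth ≈ 278°).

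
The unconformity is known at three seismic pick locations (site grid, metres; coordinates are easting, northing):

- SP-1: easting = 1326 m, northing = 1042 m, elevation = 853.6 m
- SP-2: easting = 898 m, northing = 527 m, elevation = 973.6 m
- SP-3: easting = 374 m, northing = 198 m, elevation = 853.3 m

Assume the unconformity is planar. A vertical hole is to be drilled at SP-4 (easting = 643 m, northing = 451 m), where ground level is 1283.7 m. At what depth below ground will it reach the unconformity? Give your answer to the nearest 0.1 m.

443.2 m

Let the plane be z = a·easting + b·northing + c.
SP-2−SP-1: −428a − 515b = 120;  SP-3−SP-1: −952a − 844b = −0.3.
Solving gives a = 0.786021, b = −0.886247.
Then c = 853.6 − a·1326 − b·1042 = 734.80.
At (643, 451): z_contact = 505.41 − 399.70 + 734.80 = 840.52 m.
Depth below ground = 1283.7 − 840.52 = 443.2 m.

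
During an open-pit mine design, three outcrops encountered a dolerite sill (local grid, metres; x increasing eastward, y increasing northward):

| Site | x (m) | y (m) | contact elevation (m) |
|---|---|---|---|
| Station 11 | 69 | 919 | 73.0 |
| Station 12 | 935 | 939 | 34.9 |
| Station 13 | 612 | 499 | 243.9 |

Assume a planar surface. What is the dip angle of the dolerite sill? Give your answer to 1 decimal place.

24.3°

Two edge vectors: Station 11→Station 12 = (866, 20, -38.1), Station 11→Station 13 = (543, -420, 170.9).
Normal n = (Station 11→Station 12) × (Station 11→Station 13) = (-12584, -168687.7, -374580).
So ∂z/∂x = −n_x/n_z = −0.03359 and ∂z/∂y = −n_y/n_z = −0.45034.
Gradient magnitude |∇z| = √(a² + b²) = √(0.00113 + 0.20280) = 0.45159.
True dip = arctan(0.45159) = 24.3°, dipping toward N (azimuth ≈ 004°).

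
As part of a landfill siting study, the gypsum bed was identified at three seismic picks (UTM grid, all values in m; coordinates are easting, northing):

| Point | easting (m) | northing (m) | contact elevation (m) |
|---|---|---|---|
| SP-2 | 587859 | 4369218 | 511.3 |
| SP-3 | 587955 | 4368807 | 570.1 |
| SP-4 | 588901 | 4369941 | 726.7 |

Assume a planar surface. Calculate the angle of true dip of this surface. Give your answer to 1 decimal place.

15.4°

Two edge vectors: SP-2→SP-3 = (96, -411, 58.8), SP-2→SP-4 = (1042, 723, 215.4).
Normal n = (SP-2→SP-3) × (SP-2→SP-4) = (-131041.8, 40591.2, 497670).
So ∂z/∂easting = −n_x/n_z = 0.26331 and ∂z/∂northing = −n_y/n_z = −0.08156.
Gradient magnitude |∇z| = √(a² + b²) = √(0.06933 + 0.00665) = 0.27565.
True dip = arctan(0.27565) = 15.4°, dipping toward WNW (azimuth ≈ 287°).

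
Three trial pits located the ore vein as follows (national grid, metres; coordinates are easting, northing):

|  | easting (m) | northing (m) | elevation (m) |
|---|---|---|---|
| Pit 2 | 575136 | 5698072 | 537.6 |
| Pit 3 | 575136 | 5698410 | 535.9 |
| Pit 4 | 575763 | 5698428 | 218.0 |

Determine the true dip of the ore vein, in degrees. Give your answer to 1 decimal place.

Let the plane be z = a·easting + b·northing + c.
Pit 3−Pit 2: 0a + 338b = −1.7;  Pit 4−Pit 2: 627a + 356b = −319.6.
Solving gives a = −0.50687, b = −0.00503.
Gradient magnitude |∇z| = √(a² + b²) = √(0.25692 + 0.00003) = 0.50690.
True dip = arctan(0.50690) = 26.9°, dipping toward E (azimuth ≈ 089°).

26.9°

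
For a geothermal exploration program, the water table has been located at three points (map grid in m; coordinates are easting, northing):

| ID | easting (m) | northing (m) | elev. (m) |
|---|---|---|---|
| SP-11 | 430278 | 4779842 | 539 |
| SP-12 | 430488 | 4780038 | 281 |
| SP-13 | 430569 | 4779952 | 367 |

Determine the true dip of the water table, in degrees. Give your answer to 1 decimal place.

49.2°

Let the plane be z = a·easting + b·northing + c.
SP-12−SP-11: 210a + 196b = −258;  SP-13−SP-11: 291a + 110b = −172.
Solving gives a = −0.15712, b = −1.14798.
Gradient magnitude |∇z| = √(a² + b²) = √(0.02469 + 1.31787) = 1.15869.
True dip = arctan(1.15869) = 49.2°, dipping toward N (azimuth ≈ 008°).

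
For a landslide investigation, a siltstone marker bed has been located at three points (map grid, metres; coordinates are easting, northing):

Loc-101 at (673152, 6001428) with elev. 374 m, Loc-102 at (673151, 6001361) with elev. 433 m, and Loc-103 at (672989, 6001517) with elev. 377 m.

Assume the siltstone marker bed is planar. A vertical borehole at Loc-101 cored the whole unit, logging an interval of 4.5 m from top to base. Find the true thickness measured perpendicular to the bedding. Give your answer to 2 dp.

Two edge vectors: Loc-101→Loc-102 = (-1, -67, 59), Loc-101→Loc-103 = (-163, 89, 3).
Normal n = (Loc-101→Loc-102) × (Loc-101→Loc-103) = (-5452, -9614, -11010).
So ∂z/∂easting = −n_x/n_z = −0.49519 and ∂z/∂northing = −n_y/n_z = −0.87321.
|∇z| = √(a²+b²) = 1.00384, so dip δ = arctan(1.00384) = 45.11°.
True thickness = vertical thickness × cos δ = 4.5 × cos 45.11° = 3.18 m.

3.18 m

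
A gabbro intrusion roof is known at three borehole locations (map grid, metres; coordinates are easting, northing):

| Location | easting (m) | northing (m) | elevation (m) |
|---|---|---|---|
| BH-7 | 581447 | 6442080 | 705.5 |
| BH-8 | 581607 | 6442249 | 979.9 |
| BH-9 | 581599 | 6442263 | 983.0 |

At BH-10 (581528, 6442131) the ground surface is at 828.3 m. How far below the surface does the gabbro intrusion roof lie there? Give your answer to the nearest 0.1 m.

9.8 m

Let the plane be z = a·easting + b·northing + c.
BH-8−BH-7: 160a + 169b = 274.4;  BH-9−BH-7: 152a + 183b = 277.5.
Solving gives a = 0.923635857, b = 0.749220490.
Then c = 705.5 − a·581447 − b·6442080 = −5362878.13.
At (581528, 6442131): z_contact = 537120.11 + 4826576.54 − 5362878.13 = 818.52 m.
Depth below ground = 828.3 − 818.52 = 9.8 m.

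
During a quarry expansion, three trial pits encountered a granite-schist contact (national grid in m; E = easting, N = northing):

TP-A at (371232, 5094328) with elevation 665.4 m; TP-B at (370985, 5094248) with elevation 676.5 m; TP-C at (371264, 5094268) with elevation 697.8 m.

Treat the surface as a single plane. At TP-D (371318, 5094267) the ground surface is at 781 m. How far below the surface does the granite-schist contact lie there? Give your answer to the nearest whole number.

Two edge vectors: TP-A→TP-B = (-247, -80, 11.1), TP-A→TP-C = (32, -60, 32.4).
Normal n = (TP-A→TP-B) × (TP-A→TP-C) = (-1926, 8358, 17380).
So ∂z/∂E = −n_x/n_z = 0.11081703 and ∂z/∂N = −n_y/n_z = −0.48089758.
Intercept c from TP-A: 665.4 − 41138.83 + 2449850.02 = 2409376.60.
At (371318, 5094267): z_contact = 41148.4 − 2449820.7 + 2409376.60 = 704.3 m.
Depth below ground = 781 − 704.3 = 77 m.

77 m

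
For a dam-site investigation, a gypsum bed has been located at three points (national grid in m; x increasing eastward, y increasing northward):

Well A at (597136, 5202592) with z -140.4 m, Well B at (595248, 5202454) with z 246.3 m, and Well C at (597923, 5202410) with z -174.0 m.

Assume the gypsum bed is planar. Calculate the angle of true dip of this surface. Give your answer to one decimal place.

29.2°

Two edge vectors: Well A→Well B = (-1888, -138, 386.7), Well A→Well C = (787, -182, -33.6).
Normal n = (Well A→Well B) × (Well A→Well C) = (75016.2, 240896.1, 452222).
So ∂z/∂x = −n_x/n_z = −0.16588 and ∂z/∂y = −n_y/n_z = −0.53269.
Gradient magnitude |∇z| = √(a² + b²) = √(0.02752 + 0.28376) = 0.55793.
True dip = arctan(0.55793) = 29.2°, dipping toward NNE (azimuth ≈ 017°).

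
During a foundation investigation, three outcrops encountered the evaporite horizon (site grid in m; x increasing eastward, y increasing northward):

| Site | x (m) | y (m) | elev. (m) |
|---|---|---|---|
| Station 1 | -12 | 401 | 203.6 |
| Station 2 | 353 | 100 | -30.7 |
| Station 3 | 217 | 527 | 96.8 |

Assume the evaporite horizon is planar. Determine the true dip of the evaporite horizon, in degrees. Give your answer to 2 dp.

28.88°

Two edge vectors: Station 1→Station 2 = (365, -301, -234.3), Station 1→Station 3 = (229, 126, -106.8).
Normal n = (Station 1→Station 2) × (Station 1→Station 3) = (61668.6, -14672.7, 114919).
So ∂z/∂x = −n_x/n_z = −0.53663 and ∂z/∂y = −n_y/n_z = 0.12768.
Gradient magnitude |∇z| = √(a² + b²) = √(0.28797 + 0.01630) = 0.55161.
True dip = arctan(0.55161) = 28.88°, dipping toward ESE (azimuth ≈ 103°).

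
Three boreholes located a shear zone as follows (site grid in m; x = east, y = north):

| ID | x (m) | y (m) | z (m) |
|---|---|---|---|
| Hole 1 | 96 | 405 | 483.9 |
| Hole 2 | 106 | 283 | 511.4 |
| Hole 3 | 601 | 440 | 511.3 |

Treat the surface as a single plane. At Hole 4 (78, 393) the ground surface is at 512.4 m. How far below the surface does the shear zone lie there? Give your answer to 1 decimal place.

27.1 m

Two edge vectors: Hole 1→Hole 2 = (10, -122, 27.5), Hole 1→Hole 3 = (505, 35, 27.4).
Normal n = (Hole 1→Hole 2) × (Hole 1→Hole 3) = (-4305.3, 13613.5, 61960).
So ∂z/∂x = −n_x/n_z = 0.06949 and ∂z/∂y = −n_y/n_z = −0.21971.
Intercept c from Hole 1: 483.9 − 6.67 + 88.98 = 566.21.
At (78, 393): z_contact = 5.42 − 86.35 + 566.21 = 485.29 m.
Depth below ground = 512.4 − 485.29 = 27.1 m.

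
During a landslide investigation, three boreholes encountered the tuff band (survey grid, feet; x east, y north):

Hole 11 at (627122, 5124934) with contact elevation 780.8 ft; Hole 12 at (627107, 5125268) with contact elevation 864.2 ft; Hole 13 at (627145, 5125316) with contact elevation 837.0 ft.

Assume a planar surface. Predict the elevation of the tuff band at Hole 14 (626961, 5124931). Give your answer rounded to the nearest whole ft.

Let the plane be z = a·x + b·y + c.
Hole 12−Hole 11: −15a + 334b = 83.4;  Hole 13−Hole 11: 23a + 382b = 56.2.
Solving gives a = −0.97584253, b = 0.20587534.
Then c = 780.8 − a·627122 − b·5124934 = −442344.39.
At (626961, 5124931): z = −611815.2 + 1055096.9 − 442344.39 = 937.3 ft.

937 ft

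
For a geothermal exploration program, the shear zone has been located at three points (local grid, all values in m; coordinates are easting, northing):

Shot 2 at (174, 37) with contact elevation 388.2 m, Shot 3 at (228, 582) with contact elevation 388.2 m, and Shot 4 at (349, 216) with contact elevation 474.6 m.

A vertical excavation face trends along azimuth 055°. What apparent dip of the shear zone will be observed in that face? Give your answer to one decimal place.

22.7°

Let the plane be z = a·easting + b·northing + c.
Shot 3−Shot 2: 54a + 545b = 0;  Shot 4−Shot 2: 175a + 179b = 86.4.
Solving gives a = 0.54939, b = −0.05444.
Unit vector along 055° is (sin 55°, cos 55°) = (0.8192, 0.5736).
Slope in that direction = a·(0.8192) + b·(0.5736) = 0.41881.
Apparent dip = arctan|0.41881| = 22.7° (true dip is 28.9°, so apparent ≤ true as expected).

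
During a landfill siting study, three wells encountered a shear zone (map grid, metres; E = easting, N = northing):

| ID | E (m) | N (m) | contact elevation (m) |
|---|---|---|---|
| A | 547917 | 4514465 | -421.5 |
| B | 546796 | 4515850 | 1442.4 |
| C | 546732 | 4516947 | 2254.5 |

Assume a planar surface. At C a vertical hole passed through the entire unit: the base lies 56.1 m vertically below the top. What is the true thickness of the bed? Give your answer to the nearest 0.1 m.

38.4 m

Two edge vectors: A→B = (-1121, 1385, 1863.9), A→C = (-1185, 2482, 2676).
Normal n = (A→B) × (A→C) = (-919939.8, 791074.5, -1141097).
So ∂z/∂E = −n_x/n_z = −0.80619 and ∂z/∂N = −n_y/n_z = 0.69326.
|∇z| = √(a²+b²) = 1.06327, so dip δ = arctan(1.06327) = 46.76°.
True thickness = vertical thickness × cos δ = 56.1 × cos 46.76° = 38.4 m.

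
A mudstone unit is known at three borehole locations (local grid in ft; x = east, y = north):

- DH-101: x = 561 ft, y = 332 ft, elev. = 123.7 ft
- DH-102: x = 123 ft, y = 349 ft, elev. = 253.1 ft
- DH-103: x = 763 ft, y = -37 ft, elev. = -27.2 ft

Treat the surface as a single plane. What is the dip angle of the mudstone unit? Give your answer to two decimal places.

20.87°

Let the plane be z = a·x + b·y + c.
DH-102−DH-101: −438a + 17b = 129.4;  DH-103−DH-101: 202a − 369b = −150.9.
Solving gives a = −0.28563, b = 0.25258.
Gradient magnitude |∇z| = √(a² + b²) = √(0.08158 + 0.06380) = 0.38129.
True dip = arctan(0.38129) = 20.87°, dipping toward SE (azimuth ≈ 131°).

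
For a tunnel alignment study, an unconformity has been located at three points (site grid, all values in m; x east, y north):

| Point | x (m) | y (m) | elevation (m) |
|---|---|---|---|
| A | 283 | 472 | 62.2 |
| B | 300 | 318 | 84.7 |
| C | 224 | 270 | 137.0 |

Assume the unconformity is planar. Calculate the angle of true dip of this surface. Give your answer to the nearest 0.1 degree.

30.7°

Two edge vectors: A→B = (17, -154, 22.5), A→C = (-59, -202, 74.8).
Normal n = (A→B) × (A→C) = (-6974.2, -2599.1, -12520).
So ∂z/∂x = −n_x/n_z = −0.55704 and ∂z/∂y = −n_y/n_z = −0.20760.
Gradient magnitude |∇z| = √(a² + b²) = √(0.31030 + 0.04310) = 0.59447.
True dip = arctan(0.59447) = 30.7°, dipping toward ENE (azimuth ≈ 070°).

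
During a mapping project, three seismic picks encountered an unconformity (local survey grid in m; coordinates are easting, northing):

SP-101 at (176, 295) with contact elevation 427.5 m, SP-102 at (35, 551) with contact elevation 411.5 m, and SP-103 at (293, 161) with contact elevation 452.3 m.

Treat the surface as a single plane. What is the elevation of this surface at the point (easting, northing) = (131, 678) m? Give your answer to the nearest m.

Two edge vectors: SP-101→SP-102 = (-141, 256, -16), SP-101→SP-103 = (117, -134, 24.8).
Normal n = (SP-101→SP-102) × (SP-101→SP-103) = (4204.8, 1624.8, -11058).
So ∂z/∂easting = −n_x/n_z = 0.38025 and ∂z/∂northing = −n_y/n_z = 0.14693.
Intercept c from SP-101: 427.5 − 66.92 − 43.35 = 317.23.
At (131, 678): z = 49.8 + 99.6 + 317.23 = 466.7 m.

467 m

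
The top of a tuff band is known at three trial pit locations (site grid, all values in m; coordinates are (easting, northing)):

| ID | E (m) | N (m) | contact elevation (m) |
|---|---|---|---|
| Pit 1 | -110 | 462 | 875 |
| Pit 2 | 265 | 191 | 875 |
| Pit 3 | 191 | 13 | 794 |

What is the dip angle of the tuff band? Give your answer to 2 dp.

Let the plane be z = a·E + b·N + c.
Pit 2−Pit 1: 375a − 271b = 0;  Pit 3−Pit 1: 301a − 449b = −81.
Solving gives a = 0.25288, b = 0.34993.
Gradient magnitude |∇z| = √(a² + b²) = √(0.06395 + 0.12245) = 0.43174.
True dip = arctan(0.43174) = 23.35°, dipping toward SW (azimuth ≈ 216°).

23.35°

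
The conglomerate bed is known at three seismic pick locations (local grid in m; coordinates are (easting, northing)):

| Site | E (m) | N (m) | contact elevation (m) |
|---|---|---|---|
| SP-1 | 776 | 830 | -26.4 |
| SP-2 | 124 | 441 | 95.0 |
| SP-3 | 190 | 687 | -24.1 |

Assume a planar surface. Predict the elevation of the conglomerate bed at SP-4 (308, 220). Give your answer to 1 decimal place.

231.7 m

Let the plane be z = a·E + b·N + c.
SP-2−SP-1: −652a − 389b = 121.4;  SP-3−SP-1: −586a − 143b = 2.3.
Solving gives a = 0.12222, b = −0.51694.
Then c = -26.4 − a·776 − b·830 = 307.81.
At (308, 220): z = 37.6 − 113.7 + 307.81 = 231.7 m.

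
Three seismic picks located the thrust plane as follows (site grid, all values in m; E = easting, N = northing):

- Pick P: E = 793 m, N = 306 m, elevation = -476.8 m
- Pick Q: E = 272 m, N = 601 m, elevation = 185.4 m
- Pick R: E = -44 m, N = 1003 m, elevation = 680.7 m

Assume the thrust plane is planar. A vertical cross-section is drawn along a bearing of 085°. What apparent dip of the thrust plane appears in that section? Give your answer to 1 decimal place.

Two edge vectors: Pick P→Pick Q = (-521, 295, 662.2), Pick P→Pick R = (-837, 697, 1157.5).
Normal n = (Pick P→Pick Q) × (Pick P→Pick R) = (-120090.9, 48796.1, -116222).
So ∂z/∂E = −n_x/n_z = −1.03329 and ∂z/∂N = −n_y/n_z = 0.41985.
Unit vector along 085° is (sin 85°, cos 85°) = (0.9962, 0.0872).
Slope in that direction = a·(0.9962) + b·(0.0872) = −0.99276.
Apparent dip = arctan|0.99276| = 44.8° (true dip is 48.1°, so apparent ≤ true as expected).

44.8°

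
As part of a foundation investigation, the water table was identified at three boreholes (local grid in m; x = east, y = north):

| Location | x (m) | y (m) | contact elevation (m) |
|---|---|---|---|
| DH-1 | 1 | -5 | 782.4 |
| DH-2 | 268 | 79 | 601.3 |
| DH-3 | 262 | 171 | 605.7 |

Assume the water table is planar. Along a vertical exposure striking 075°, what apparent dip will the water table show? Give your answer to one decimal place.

33.2°

Two edge vectors: DH-1→DH-2 = (267, 84, -181.1), DH-1→DH-3 = (261, 176, -176.7).
Normal n = (DH-1→DH-2) × (DH-1→DH-3) = (17030.8, -88.2, 25068).
So ∂z/∂x = −n_x/n_z = −0.67938 and ∂z/∂y = −n_y/n_z = 0.00352.
Unit vector along 075° is (sin 75°, cos 75°) = (0.9659, 0.2588).
Slope in that direction = a·(0.9659) + b·(0.2588) = −0.65532.
Apparent dip = arctan|0.65532| = 33.2° (true dip is 34.2°, so apparent ≤ true as expected).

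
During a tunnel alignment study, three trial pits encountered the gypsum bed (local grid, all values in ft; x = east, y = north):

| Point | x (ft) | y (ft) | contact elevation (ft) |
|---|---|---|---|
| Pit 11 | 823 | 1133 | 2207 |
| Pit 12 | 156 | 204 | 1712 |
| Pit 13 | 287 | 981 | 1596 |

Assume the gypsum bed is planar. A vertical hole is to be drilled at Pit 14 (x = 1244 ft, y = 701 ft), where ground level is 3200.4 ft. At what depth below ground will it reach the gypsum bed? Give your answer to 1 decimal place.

315.7 ft

Two edge vectors: Pit 11→Pit 12 = (-667, -929, -495), Pit 11→Pit 13 = (-536, -152, -611).
Normal n = (Pit 11→Pit 12) × (Pit 11→Pit 13) = (492379, -142217, -396560).
So ∂z/∂x = −n_x/n_z = 1.241625 and ∂z/∂y = −n_y/n_z = −0.358627.
Intercept c from Pit 11: 2207 − 1021.86 + 406.32 = 1591.47.
At (1244, 701): z_contact = 1544.58 − 251.40 + 1591.47 = 2884.65 ft.
Depth below ground = 3200.4 − 2884.65 = 315.7 ft.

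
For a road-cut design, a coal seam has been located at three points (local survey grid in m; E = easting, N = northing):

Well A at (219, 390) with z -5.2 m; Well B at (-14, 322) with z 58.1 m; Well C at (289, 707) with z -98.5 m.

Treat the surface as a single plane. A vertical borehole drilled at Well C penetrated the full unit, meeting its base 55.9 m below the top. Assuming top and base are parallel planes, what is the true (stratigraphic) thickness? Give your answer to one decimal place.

53.2 m

Let the plane be z = a·E + b·N + c.
Well B−Well A: −233a − 68b = 63.3;  Well C−Well A: 70a + 317b = −93.3.
Solving gives a = −0.19857, b = −0.25047.
|∇z| = √(a²+b²) = 0.31964, so dip δ = arctan(0.31964) = 17.73°.
True thickness = vertical thickness × cos δ = 55.9 × cos 17.73° = 53.2 m.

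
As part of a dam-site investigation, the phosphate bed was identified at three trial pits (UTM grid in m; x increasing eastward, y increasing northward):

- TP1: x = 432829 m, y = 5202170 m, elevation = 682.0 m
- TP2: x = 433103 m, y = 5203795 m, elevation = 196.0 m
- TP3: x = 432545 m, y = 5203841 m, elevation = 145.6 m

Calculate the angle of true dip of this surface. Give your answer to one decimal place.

17.6°

Two edge vectors: TP1→TP2 = (274, 1625, -486), TP1→TP3 = (-284, 1671, -536.4).
Normal n = (TP1→TP2) × (TP1→TP3) = (-59544, 284997.6, 919354).
So ∂z/∂x = −n_x/n_z = 0.06477 and ∂z/∂y = −n_y/n_z = −0.31000.
Gradient magnitude |∇z| = √(a² + b²) = √(0.00419 + 0.09610) = 0.31669.
True dip = arctan(0.31669) = 17.6°, dipping toward NNW (azimuth ≈ 348°).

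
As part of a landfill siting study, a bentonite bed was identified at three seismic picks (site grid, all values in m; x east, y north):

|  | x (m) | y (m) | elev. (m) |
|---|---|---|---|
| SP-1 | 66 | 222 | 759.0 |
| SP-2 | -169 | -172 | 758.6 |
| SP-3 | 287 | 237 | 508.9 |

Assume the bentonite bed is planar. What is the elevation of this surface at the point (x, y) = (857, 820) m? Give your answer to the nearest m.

Let the plane be z = a·x + b·y + c.
SP-2−SP-1: −235a − 394b = −0.4;  SP-3−SP-1: 221a + 15b = −250.1.
Solving gives a = −1.17949, b = 0.70452.
Then c = 759 − a·66 − b·222 = 680.44.
At (857, 820): z = −1010.8 + 577.7 + 680.44 = 247.3 m.

247 m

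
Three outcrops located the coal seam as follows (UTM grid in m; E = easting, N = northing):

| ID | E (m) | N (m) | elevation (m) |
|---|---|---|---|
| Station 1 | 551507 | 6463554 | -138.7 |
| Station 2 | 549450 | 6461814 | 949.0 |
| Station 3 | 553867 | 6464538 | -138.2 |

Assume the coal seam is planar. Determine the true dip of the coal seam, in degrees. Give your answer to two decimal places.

Two edge vectors: Station 1→Station 2 = (-2057, -1740, 1087.7), Station 1→Station 3 = (2360, 984, 0.5).
Normal n = (Station 1→Station 2) × (Station 1→Station 3) = (-1071166.8, 2568000.5, 2082312).
So ∂z/∂E = −n_x/n_z = 0.51441 and ∂z/∂N = −n_y/n_z = −1.23324.
Gradient magnitude |∇z| = √(a² + b²) = √(0.26462 + 1.52089) = 1.33623.
True dip = arctan(1.33623) = 53.19°, dipping toward NNW (azimuth ≈ 337°).

53.19°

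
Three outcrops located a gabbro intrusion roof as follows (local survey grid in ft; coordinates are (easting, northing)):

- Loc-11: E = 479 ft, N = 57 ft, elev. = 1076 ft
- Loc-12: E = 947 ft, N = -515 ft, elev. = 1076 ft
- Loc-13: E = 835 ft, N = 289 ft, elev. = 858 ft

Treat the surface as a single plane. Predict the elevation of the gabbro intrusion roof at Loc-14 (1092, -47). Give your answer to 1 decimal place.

Let the plane be z = a·E + b·N + c.
Loc-12−Loc-11: 468a − 572b = 0;  Loc-13−Loc-11: 356a + 232b = −218.
Solving gives a = −0.399400, b = −0.326782.
Then c = 1076 − a·479 − b·57 = 1285.94.
At (1092, -47): z = −436.1 + 15.4 + 1285.94 = 865.2 ft.

865.2 ft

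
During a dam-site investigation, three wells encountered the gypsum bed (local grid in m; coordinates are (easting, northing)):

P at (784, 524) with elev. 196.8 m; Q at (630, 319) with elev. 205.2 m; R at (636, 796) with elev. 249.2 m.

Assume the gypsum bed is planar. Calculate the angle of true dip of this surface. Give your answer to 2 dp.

11.51°

Two edge vectors: P→Q = (-154, -205, 8.4), P→R = (-148, 272, 52.4).
Normal n = (P→Q) × (P→R) = (-13026.8, 6826.4, -72228).
So ∂z/∂E = −n_x/n_z = −0.18036 and ∂z/∂N = −n_y/n_z = 0.09451.
Gradient magnitude |∇z| = √(a² + b²) = √(0.03253 + 0.00893) = 0.20362.
True dip = arctan(0.20362) = 11.51°, dipping toward ESE (azimuth ≈ 118°).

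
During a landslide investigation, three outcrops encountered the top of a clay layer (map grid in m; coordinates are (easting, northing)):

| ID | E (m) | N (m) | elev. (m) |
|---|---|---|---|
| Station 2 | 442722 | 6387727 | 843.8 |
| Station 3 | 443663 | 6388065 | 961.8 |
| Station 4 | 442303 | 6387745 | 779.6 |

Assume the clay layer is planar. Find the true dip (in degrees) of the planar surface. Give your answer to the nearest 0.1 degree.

Let the plane be z = a·E + b·N + c.
Station 3−Station 2: 941a + 338b = 118;  Station 4−Station 2: −419a + 18b = −64.2.
Solving gives a = 0.15025, b = −0.06919.
Gradient magnitude |∇z| = √(a² + b²) = √(0.02257 + 0.00479) = 0.16541.
True dip = arctan(0.16541) = 9.4°, dipping toward WNW (azimuth ≈ 295°).

9.4°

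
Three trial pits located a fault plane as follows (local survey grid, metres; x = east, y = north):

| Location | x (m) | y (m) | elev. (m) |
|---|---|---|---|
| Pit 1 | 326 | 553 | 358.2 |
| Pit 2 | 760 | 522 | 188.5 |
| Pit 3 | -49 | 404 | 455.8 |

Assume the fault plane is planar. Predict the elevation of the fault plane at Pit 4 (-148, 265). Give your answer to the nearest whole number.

454 m

Let the plane be z = a·x + b·y + c.
Pit 2−Pit 1: 434a − 31b = −169.7;  Pit 3−Pit 1: −375a − 149b = 97.6.
Solving gives a = −0.37109, b = 0.27892.
Then c = 358.2 − a·326 − b·553 = 324.93.
At (-148, 265): z = 54.9 + 73.9 + 324.93 = 453.8 m.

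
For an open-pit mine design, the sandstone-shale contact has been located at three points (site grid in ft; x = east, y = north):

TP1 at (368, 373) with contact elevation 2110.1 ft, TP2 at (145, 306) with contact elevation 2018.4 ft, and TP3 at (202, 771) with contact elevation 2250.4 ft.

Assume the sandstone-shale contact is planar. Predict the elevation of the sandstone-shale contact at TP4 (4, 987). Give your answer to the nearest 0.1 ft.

Two edge vectors: TP1→TP2 = (-223, -67, -91.7), TP1→TP3 = (-166, 398, 140.3).
Normal n = (TP1→TP2) × (TP1→TP3) = (27096.5, 46509.1, -99876).
So ∂z/∂x = −n_x/n_z = 0.27130 and ∂z/∂y = −n_y/n_z = 0.46567.
Intercept c from TP1: 2110.1 − 99.84 − 173.69 = 1836.57.
At (4, 987): z = 1.1 + 459.6 + 1836.57 = 2297.3 ft.

2297.3 ft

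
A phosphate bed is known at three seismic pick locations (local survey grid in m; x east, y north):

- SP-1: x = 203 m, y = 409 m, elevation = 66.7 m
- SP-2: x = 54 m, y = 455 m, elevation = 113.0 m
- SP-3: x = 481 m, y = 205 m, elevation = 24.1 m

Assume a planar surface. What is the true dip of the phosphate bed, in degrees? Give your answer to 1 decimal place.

29.4°

Let the plane be z = a·x + b·y + c.
SP-2−SP-1: −149a + 46b = 46.3;  SP-3−SP-1: 278a − 204b = −42.6.
Solving gives a = −0.42512, b = −0.37051.
Gradient magnitude |∇z| = √(a² + b²) = √(0.18073 + 0.13728) = 0.56392.
True dip = arctan(0.56392) = 29.4°, dipping toward NE (azimuth ≈ 049°).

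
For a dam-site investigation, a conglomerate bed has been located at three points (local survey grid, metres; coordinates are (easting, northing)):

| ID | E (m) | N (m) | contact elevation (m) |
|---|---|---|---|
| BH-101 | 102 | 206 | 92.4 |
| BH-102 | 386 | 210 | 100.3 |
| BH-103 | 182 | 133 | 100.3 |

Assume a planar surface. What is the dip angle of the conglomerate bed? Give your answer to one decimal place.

Let the plane be z = a·E + b·N + c.
BH-102−BH-101: 284a + 4b = 7.9;  BH-103−BH-101: 80a − 73b = 7.9.
Solving gives a = 0.02890, b = −0.07655.
Gradient magnitude |∇z| = √(a² + b²) = √(0.00083 + 0.00586) = 0.08183.
True dip = arctan(0.08183) = 4.7°, dipping toward NNW (azimuth ≈ 339°).

4.7°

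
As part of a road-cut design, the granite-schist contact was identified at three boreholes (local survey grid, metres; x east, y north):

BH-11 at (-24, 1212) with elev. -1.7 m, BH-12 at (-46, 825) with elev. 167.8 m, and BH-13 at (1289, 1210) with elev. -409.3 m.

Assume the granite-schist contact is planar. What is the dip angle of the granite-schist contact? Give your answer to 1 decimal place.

27.6°

Two edge vectors: BH-11→BH-12 = (-22, -387, 169.5), BH-11→BH-13 = (1313, -2, -407.6).
Normal n = (BH-11→BH-12) × (BH-11→BH-13) = (158080.2, 213586.3, 508175).
So ∂z/∂x = −n_x/n_z = −0.31107 and ∂z/∂y = −n_y/n_z = −0.42030.
Gradient magnitude |∇z| = √(a² + b²) = √(0.09677 + 0.17665) = 0.52290.
True dip = arctan(0.52290) = 27.6°, dipping toward NE (azimuth ≈ 037°).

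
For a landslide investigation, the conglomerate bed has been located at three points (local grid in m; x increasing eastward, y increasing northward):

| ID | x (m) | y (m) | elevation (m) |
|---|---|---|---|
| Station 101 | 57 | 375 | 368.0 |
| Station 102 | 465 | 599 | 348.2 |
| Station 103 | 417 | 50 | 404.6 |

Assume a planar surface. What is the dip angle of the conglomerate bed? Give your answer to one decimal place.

Let the plane be z = a·x + b·y + c.
Station 102−Station 101: 408a + 224b = −19.8;  Station 103−Station 101: 360a − 325b = 36.6.
Solving gives a = 0.00827, b = −0.10346.
Gradient magnitude |∇z| = √(a² + b²) = √(0.00007 + 0.01070) = 0.10379.
True dip = arctan(0.10379) = 5.9°, dipping toward N (azimuth ≈ 355°).

5.9°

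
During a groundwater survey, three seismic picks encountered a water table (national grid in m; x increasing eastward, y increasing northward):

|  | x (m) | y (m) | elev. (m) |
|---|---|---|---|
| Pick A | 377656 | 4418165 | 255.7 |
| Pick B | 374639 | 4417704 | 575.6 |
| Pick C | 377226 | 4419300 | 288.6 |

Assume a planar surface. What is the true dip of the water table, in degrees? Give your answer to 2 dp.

Two edge vectors: Pick A→Pick B = (-3017, -461, 319.9), Pick A→Pick C = (-430, 1135, 32.9).
Normal n = (Pick A→Pick B) × (Pick A→Pick C) = (-378253.4, -38297.7, -3622525).
So ∂z/∂x = −n_x/n_z = −0.10442 and ∂z/∂y = −n_y/n_z = −0.01057.
Gradient magnitude |∇z| = √(a² + b²) = √(0.01090 + 0.00011) = 0.10495.
True dip = arctan(0.10495) = 5.99°, dipping toward E (azimuth ≈ 084°).

5.99°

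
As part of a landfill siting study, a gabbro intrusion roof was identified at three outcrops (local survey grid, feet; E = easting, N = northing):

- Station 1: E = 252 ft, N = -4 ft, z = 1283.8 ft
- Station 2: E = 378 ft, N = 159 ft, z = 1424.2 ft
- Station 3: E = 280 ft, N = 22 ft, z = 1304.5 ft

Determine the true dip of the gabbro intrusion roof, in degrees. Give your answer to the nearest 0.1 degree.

Two edge vectors: Station 1→Station 2 = (126, 163, 140.4), Station 1→Station 3 = (28, 26, 20.7).
Normal n = (Station 1→Station 2) × (Station 1→Station 3) = (-276.3, 1323, -1288).
So ∂z/∂E = −n_x/n_z = −0.21452 and ∂z/∂N = −n_y/n_z = 1.02717.
Gradient magnitude |∇z| = √(a² + b²) = √(0.04602 + 1.05509) = 1.04934.
True dip = arctan(1.04934) = 46.4°, dipping toward SSE (azimuth ≈ 168°).

46.4°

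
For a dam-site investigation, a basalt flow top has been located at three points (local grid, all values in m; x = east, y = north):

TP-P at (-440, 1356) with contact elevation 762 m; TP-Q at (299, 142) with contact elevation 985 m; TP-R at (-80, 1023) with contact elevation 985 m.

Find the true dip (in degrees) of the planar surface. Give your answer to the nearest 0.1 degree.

Let the plane be z = a·x + b·y + c.
TP-Q−TP-P: 739a − 1214b = 223;  TP-R−TP-P: 360a − 333b = 223.
Solving gives a = 1.02886, b = 0.44261.
Gradient magnitude |∇z| = √(a² + b²) = √(1.05854 + 0.19590) = 1.12002.
True dip = arctan(1.12002) = 48.2°, dipping toward WSW (azimuth ≈ 247°).

48.2°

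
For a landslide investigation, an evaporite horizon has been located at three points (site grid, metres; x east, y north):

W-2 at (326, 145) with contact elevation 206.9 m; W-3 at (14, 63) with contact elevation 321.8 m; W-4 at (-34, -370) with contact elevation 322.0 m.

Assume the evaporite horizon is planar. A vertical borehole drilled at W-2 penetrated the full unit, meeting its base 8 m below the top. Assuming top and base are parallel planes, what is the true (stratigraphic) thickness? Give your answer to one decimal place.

Let the plane be z = a·x + b·y + c.
W-3−W-2: −312a − 82b = 114.9;  W-4−W-2: −360a − 515b = 115.1.
Solving gives a = −0.37920, b = 0.04157.
|∇z| = √(a²+b²) = 0.38147, so dip δ = arctan(0.38147) = 20.88°.
True thickness = vertical thickness × cos δ = 8 × cos 20.88° = 7.5 m.

7.5 m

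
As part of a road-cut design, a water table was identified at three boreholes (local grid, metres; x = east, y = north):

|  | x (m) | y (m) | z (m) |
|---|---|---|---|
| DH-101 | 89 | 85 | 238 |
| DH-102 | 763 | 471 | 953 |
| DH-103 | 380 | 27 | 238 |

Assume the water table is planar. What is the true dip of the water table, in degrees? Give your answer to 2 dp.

Let the plane be z = a·x + b·y + c.
DH-102−DH-101: 674a + 386b = 715;  DH-103−DH-101: 291a − 58b = 0.
Solving gives a = 0.27388, b = 1.37411.
Gradient magnitude |∇z| = √(a² + b²) = √(0.07501 + 1.88818) = 1.40114.
True dip = arctan(1.40114) = 54.48°, dipping toward SSW (azimuth ≈ 191°).

54.48°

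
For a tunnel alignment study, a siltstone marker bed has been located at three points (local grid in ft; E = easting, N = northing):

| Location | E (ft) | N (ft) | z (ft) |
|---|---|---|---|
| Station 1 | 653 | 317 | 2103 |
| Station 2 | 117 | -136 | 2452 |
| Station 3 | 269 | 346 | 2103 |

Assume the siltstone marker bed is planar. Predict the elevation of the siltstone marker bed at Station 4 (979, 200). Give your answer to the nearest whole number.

Two edge vectors: Station 1→Station 2 = (-536, -453, 349), Station 1→Station 3 = (-384, 29, 0).
Normal n = (Station 1→Station 2) × (Station 1→Station 3) = (-10121, -134016, -189496).
So ∂z/∂E = −n_x/n_z = −0.05341 and ∂z/∂N = −n_y/n_z = −0.70722.
Intercept c from Station 1: 2103 + 34.88 + 224.19 = 2362.07.
At (979, 200): z = −52.3 − 141.4 + 2362.07 = 2168.3 ft.

2168 ft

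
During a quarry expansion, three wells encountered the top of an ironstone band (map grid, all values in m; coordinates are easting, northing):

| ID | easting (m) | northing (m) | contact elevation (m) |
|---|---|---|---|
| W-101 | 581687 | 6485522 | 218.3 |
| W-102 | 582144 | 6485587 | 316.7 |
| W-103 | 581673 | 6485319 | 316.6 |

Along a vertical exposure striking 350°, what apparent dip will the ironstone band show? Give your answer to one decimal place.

28.6°

Two edge vectors: W-101→W-102 = (457, 65, 98.4), W-101→W-103 = (-14, -203, 98.3).
Normal n = (W-101→W-102) × (W-101→W-103) = (26364.7, -46300.7, -91861).
So ∂z/∂easting = −n_x/n_z = 0.28701 and ∂z/∂northing = −n_y/n_z = −0.50403.
Unit vector along 350° is (sin 350°, cos 350°) = (-0.1736, 0.9848).
Slope in that direction = a·(-0.1736) + b·(0.9848) = −0.54621.
Apparent dip = arctan|0.54621| = 28.6° (true dip is 30.1°, so apparent ≤ true as expected).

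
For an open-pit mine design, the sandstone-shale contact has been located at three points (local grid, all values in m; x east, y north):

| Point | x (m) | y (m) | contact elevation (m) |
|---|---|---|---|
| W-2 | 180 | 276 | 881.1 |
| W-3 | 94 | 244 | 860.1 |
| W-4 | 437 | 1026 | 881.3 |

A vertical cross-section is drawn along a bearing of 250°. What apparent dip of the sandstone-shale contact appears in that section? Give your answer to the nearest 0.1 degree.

Let the plane be z = a·x + b·y + c.
W-3−W-2: −86a − 32b = −21;  W-4−W-2: 257a + 750b = 0.2.
Solving gives a = 0.27976, b = −0.09560.
Unit vector along 250° is (sin 250°, cos 250°) = (-0.9397, -0.3420).
Slope in that direction = a·(-0.9397) + b·(-0.3420) = −0.23019.
Apparent dip = arctan|0.23019| = 13.0° (true dip is 16.5°, so apparent ≤ true as expected).

13.0°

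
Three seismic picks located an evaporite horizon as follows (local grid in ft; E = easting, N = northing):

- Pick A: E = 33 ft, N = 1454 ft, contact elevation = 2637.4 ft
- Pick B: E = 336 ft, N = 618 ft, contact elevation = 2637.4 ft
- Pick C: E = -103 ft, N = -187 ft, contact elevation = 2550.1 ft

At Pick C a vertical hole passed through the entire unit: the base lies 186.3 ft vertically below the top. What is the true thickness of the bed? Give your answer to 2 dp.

184.81 ft

Let the plane be z = a·E + b·N + c.
Pick B−Pick A: 303a − 836b = 0;  Pick C−Pick A: −136a − 1641b = −87.3.
Solving gives a = 0.11946, b = 0.04330.
|∇z| = √(a²+b²) = 0.12707, so dip δ = arctan(0.12707) = 7.24°.
True thickness = vertical thickness × cos δ = 186.3 × cos 7.24° = 184.81 ft.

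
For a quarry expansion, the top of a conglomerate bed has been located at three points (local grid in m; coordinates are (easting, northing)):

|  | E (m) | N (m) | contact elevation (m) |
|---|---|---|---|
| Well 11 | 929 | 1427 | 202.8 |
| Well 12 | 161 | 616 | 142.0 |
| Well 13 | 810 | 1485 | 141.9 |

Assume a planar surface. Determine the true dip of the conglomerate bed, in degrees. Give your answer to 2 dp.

25.09°

Two edge vectors: Well 11→Well 12 = (-768, -811, -60.8), Well 11→Well 13 = (-119, 58, -60.9).
Normal n = (Well 11→Well 12) × (Well 11→Well 13) = (52916.3, -39536, -141053).
So ∂z/∂E = −n_x/n_z = 0.37515 and ∂z/∂N = −n_y/n_z = −0.28029.
Gradient magnitude |∇z| = √(a² + b²) = √(0.14074 + 0.07856) = 0.46830.
True dip = arctan(0.46830) = 25.09°, dipping toward NW (azimuth ≈ 307°).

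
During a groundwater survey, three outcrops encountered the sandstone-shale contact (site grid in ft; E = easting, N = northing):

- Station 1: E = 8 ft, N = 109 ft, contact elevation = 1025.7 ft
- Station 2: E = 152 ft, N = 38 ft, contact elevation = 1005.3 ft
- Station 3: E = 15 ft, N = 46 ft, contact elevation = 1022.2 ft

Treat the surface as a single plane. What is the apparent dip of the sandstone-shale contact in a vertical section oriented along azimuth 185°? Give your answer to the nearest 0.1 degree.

Let the plane be z = a·E + b·N + c.
Station 2−Station 1: 144a − 71b = −20.4;  Station 3−Station 1: 7a − 63b = −3.5.
Solving gives a = −0.12090, b = 0.04212.
Unit vector along 185° is (sin 185°, cos 185°) = (-0.0872, -0.9962).
Slope in that direction = a·(-0.0872) + b·(-0.9962) = −0.03143.
Apparent dip = arctan|0.03143| = 1.8° (true dip is 7.3°, so apparent ≤ true as expected).

1.8°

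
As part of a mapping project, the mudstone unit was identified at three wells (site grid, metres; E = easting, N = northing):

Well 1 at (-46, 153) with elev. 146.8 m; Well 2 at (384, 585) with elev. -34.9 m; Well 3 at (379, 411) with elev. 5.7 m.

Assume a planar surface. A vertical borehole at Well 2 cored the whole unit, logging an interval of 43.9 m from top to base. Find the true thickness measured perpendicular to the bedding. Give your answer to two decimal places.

42.06 m

Two edge vectors: Well 1→Well 2 = (430, 432, -181.7), Well 1→Well 3 = (425, 258, -141.1).
Normal n = (Well 1→Well 2) × (Well 1→Well 3) = (-14076.6, -16549.5, -72660).
So ∂z/∂E = −n_x/n_z = −0.19373 and ∂z/∂N = −n_y/n_z = −0.22777.
|∇z| = √(a²+b²) = 0.29901, so dip δ = arctan(0.29901) = 16.65°.
True thickness = vertical thickness × cos δ = 43.9 × cos 16.65° = 42.06 m.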